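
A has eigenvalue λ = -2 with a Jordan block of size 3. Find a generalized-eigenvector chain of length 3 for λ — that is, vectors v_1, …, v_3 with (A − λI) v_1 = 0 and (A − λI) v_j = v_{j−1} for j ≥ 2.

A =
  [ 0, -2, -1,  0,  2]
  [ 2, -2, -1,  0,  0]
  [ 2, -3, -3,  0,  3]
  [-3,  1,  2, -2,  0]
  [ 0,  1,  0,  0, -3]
A Jordan chain for λ = -2 of length 3:
v_1 = (-2, 2, -4, 0, 2)ᵀ
v_2 = (2, 2, 2, -3, 0)ᵀ
v_3 = (1, 0, 0, 0, 0)ᵀ

Let N = A − (-2)·I. We want v_3 with N^3 v_3 = 0 but N^2 v_3 ≠ 0; then v_{j-1} := N · v_j for j = 3, …, 2.

Pick v_3 = (1, 0, 0, 0, 0)ᵀ.
Then v_2 = N · v_3 = (2, 2, 2, -3, 0)ᵀ.
Then v_1 = N · v_2 = (-2, 2, -4, 0, 2)ᵀ.

Sanity check: (A − (-2)·I) v_1 = (0, 0, 0, 0, 0)ᵀ = 0. ✓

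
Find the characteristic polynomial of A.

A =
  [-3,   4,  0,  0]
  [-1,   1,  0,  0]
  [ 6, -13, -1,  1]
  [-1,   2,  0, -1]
x^4 + 4*x^3 + 6*x^2 + 4*x + 1

Expanding det(x·I − A) (e.g. by cofactor expansion or by noting that A is similar to its Jordan form J, which has the same characteristic polynomial as A) gives
  χ_A(x) = x^4 + 4*x^3 + 6*x^2 + 4*x + 1
which factors as (x + 1)^4. The eigenvalues (with algebraic multiplicities) are λ = -1 with multiplicity 4.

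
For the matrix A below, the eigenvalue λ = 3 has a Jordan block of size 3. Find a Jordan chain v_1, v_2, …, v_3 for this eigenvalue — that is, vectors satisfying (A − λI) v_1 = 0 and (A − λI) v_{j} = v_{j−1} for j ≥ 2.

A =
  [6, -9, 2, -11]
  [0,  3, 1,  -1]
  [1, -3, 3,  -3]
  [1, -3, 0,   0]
A Jordan chain for λ = 3 of length 3:
v_1 = (-3, 0, -1, -1)ᵀ
v_2 = (2, 1, 0, 0)ᵀ
v_3 = (0, 0, 1, 0)ᵀ

Let N = A − (3)·I. We want v_3 with N^3 v_3 = 0 but N^2 v_3 ≠ 0; then v_{j-1} := N · v_j for j = 3, …, 2.

Pick v_3 = (0, 0, 1, 0)ᵀ.
Then v_2 = N · v_3 = (2, 1, 0, 0)ᵀ.
Then v_1 = N · v_2 = (-3, 0, -1, -1)ᵀ.

Sanity check: (A − (3)·I) v_1 = (0, 0, 0, 0)ᵀ = 0. ✓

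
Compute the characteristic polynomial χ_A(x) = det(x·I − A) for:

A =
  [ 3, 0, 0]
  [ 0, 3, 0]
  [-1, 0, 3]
x^3 - 9*x^2 + 27*x - 27

Expanding det(x·I − A) (e.g. by cofactor expansion or by noting that A is similar to its Jordan form J, which has the same characteristic polynomial as A) gives
  χ_A(x) = x^3 - 9*x^2 + 27*x - 27
which factors as (x - 3)^3. The eigenvalues (with algebraic multiplicities) are λ = 3 with multiplicity 3.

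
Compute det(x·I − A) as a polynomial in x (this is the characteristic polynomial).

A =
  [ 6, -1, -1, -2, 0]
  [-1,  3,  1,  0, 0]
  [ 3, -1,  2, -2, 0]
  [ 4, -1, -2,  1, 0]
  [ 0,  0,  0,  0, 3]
x^5 - 15*x^4 + 90*x^3 - 270*x^2 + 405*x - 243

Expanding det(x·I − A) (e.g. by cofactor expansion or by noting that A is similar to its Jordan form J, which has the same characteristic polynomial as A) gives
  χ_A(x) = x^5 - 15*x^4 + 90*x^3 - 270*x^2 + 405*x - 243
which factors as (x - 3)^5. The eigenvalues (with algebraic multiplicities) are λ = 3 with multiplicity 5.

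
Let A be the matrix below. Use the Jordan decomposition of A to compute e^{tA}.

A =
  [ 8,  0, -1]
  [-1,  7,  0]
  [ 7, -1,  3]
e^{tA} =
  [-3*t^2*exp(6*t)/2 + 2*t*exp(6*t) + exp(6*t), t^2*exp(6*t)/2, t^2*exp(6*t)/2 - t*exp(6*t)]
  [-3*t^2*exp(6*t)/2 - t*exp(6*t), t^2*exp(6*t)/2 + t*exp(6*t) + exp(6*t), t^2*exp(6*t)/2]
  [-3*t^2*exp(6*t) + 7*t*exp(6*t), t^2*exp(6*t) - t*exp(6*t), t^2*exp(6*t) - 3*t*exp(6*t) + exp(6*t)]

Strategy: write A = P · J · P⁻¹ where J is a Jordan canonical form, so e^{tA} = P · e^{tJ} · P⁻¹, and e^{tJ} can be computed block-by-block.

A has Jordan form
J =
  [6, 1, 0]
  [0, 6, 1]
  [0, 0, 6]
(up to reordering of blocks).

Per-block formulas:
  For a 3×3 Jordan block J_3(6): exp(t · J_3(6)) = e^(6t)·(I + t·N + (t^2/2)·N^2), where N is the 3×3 nilpotent shift.

After assembling e^{tJ} and conjugating by P, we get:

e^{tA} =
  [-3*t^2*exp(6*t)/2 + 2*t*exp(6*t) + exp(6*t), t^2*exp(6*t)/2, t^2*exp(6*t)/2 - t*exp(6*t)]
  [-3*t^2*exp(6*t)/2 - t*exp(6*t), t^2*exp(6*t)/2 + t*exp(6*t) + exp(6*t), t^2*exp(6*t)/2]
  [-3*t^2*exp(6*t) + 7*t*exp(6*t), t^2*exp(6*t) - t*exp(6*t), t^2*exp(6*t) - 3*t*exp(6*t) + exp(6*t)]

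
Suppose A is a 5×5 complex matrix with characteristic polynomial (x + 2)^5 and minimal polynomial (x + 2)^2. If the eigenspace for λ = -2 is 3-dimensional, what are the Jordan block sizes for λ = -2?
Block sizes for λ = -2: [2, 2, 1]

Step 1 — from the characteristic polynomial, algebraic multiplicity of λ = -2 is 5. From dim ker(A − (-2)·I) = 3, there are exactly 3 Jordan blocks for λ = -2.
Step 2 — from the minimal polynomial, the factor (x + 2)^2 tells us the largest block for λ = -2 has size 2.
Step 3 — with total size 5, 3 blocks, and largest block 2, the block sizes (in nonincreasing order) are [2, 2, 1].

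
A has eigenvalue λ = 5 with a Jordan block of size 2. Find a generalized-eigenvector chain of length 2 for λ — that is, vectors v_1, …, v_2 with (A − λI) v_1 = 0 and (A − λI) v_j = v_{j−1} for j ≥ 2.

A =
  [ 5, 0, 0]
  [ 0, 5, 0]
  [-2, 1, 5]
A Jordan chain for λ = 5 of length 2:
v_1 = (0, 0, -2)ᵀ
v_2 = (1, 0, 0)ᵀ

Let N = A − (5)·I. We want v_2 with N^2 v_2 = 0 but N^1 v_2 ≠ 0; then v_{j-1} := N · v_j for j = 2, …, 2.

Pick v_2 = (1, 0, 0)ᵀ.
Then v_1 = N · v_2 = (0, 0, -2)ᵀ.

Sanity check: (A − (5)·I) v_1 = (0, 0, 0)ᵀ = 0. ✓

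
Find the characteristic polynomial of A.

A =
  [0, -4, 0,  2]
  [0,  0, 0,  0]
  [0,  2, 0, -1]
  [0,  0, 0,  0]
x^4

Expanding det(x·I − A) (e.g. by cofactor expansion or by noting that A is similar to its Jordan form J, which has the same characteristic polynomial as A) gives
  χ_A(x) = x^4
which factors as x^4. The eigenvalues (with algebraic multiplicities) are λ = 0 with multiplicity 4.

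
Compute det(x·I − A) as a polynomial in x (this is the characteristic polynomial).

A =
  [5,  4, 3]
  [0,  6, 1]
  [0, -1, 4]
x^3 - 15*x^2 + 75*x - 125

Expanding det(x·I − A) (e.g. by cofactor expansion or by noting that A is similar to its Jordan form J, which has the same characteristic polynomial as A) gives
  χ_A(x) = x^3 - 15*x^2 + 75*x - 125
which factors as (x - 5)^3. The eigenvalues (with algebraic multiplicities) are λ = 5 with multiplicity 3.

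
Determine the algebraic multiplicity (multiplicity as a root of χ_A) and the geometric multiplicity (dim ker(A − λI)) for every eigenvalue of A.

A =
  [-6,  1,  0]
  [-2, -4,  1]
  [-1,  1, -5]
λ = -5: alg = 3, geom = 1

Step 1 — factor the characteristic polynomial to read off the algebraic multiplicities:
  χ_A(x) = (x + 5)^3

Step 2 — compute geometric multiplicities via the rank-nullity identity g(λ) = n − rank(A − λI):
  rank(A − (-5)·I) = 2, so dim ker(A − (-5)·I) = n − 2 = 1

Summary:
  λ = -5: algebraic multiplicity = 3, geometric multiplicity = 1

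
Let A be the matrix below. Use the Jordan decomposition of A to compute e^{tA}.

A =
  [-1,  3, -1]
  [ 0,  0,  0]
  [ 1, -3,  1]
e^{tA} =
  [1 - t, 3*t, -t]
  [0, 1, 0]
  [t, -3*t, t + 1]

Strategy: write A = P · J · P⁻¹ where J is a Jordan canonical form, so e^{tA} = P · e^{tJ} · P⁻¹, and e^{tJ} can be computed block-by-block.

A has Jordan form
J =
  [0, 1, 0]
  [0, 0, 0]
  [0, 0, 0]
(up to reordering of blocks).

Per-block formulas:
  For a 1×1 block at λ = 0: exp(t · [0]) = [e^(0t)].
  For a 2×2 Jordan block J_2(0): exp(t · J_2(0)) = e^(0t)·(I + t·N), where N is the 2×2 nilpotent shift.

After assembling e^{tJ} and conjugating by P, we get:

e^{tA} =
  [1 - t, 3*t, -t]
  [0, 1, 0]
  [t, -3*t, t + 1]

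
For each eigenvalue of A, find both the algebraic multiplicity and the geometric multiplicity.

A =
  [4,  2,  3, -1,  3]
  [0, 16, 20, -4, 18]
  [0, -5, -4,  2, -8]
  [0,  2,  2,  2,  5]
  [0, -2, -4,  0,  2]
λ = 4: alg = 5, geom = 2

Step 1 — factor the characteristic polynomial to read off the algebraic multiplicities:
  χ_A(x) = (x - 4)^5

Step 2 — compute geometric multiplicities via the rank-nullity identity g(λ) = n − rank(A − λI):
  rank(A − (4)·I) = 3, so dim ker(A − (4)·I) = n − 3 = 2

Summary:
  λ = 4: algebraic multiplicity = 5, geometric multiplicity = 2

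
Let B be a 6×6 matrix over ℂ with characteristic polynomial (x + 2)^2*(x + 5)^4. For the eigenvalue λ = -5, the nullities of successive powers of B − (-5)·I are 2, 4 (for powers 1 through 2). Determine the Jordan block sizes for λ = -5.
Block sizes for λ = -5: [2, 2]

From the dimensions of kernels of powers, the number of Jordan blocks of size at least j is d_j − d_{j−1} where d_j = dim ker(N^j) (with d_0 = 0). Computing the differences gives [2, 2].
The number of blocks of size exactly k is (#blocks of size ≥ k) − (#blocks of size ≥ k + 1), so the partition is: 2 block(s) of size 2.
In nonincreasing order the block sizes are [2, 2].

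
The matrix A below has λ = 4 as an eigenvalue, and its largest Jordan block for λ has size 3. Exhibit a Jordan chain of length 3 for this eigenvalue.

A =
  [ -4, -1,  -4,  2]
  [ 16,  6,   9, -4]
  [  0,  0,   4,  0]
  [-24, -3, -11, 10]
A Jordan chain for λ = 4 of length 3:
v_1 = (1, -2, 0, 3)ᵀ
v_2 = (-4, 9, 0, -11)ᵀ
v_3 = (0, 0, 1, 0)ᵀ

Let N = A − (4)·I. We want v_3 with N^3 v_3 = 0 but N^2 v_3 ≠ 0; then v_{j-1} := N · v_j for j = 3, …, 2.

Pick v_3 = (0, 0, 1, 0)ᵀ.
Then v_2 = N · v_3 = (-4, 9, 0, -11)ᵀ.
Then v_1 = N · v_2 = (1, -2, 0, 3)ᵀ.

Sanity check: (A − (4)·I) v_1 = (0, 0, 0, 0)ᵀ = 0. ✓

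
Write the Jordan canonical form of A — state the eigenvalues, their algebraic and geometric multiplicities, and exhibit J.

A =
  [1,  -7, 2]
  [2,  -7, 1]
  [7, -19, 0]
J_3(-2)

The characteristic polynomial is
  det(x·I − A) = x^3 + 6*x^2 + 12*x + 8 = (x + 2)^3

Eigenvalues and multiplicities (the geometric multiplicity of λ is n − rank(A − λI), which equals the number of Jordan blocks for λ):
  λ = -2: algebraic multiplicity = 3, geometric multiplicity = 1

Determining the block sizes for each eigenvalue:
  λ = -2: one block (gm = 1), so the single block has size am = 3 → block sizes [3]

Assembling the blocks gives a Jordan form
J =
  [-2,  1,  0]
  [ 0, -2,  1]
  [ 0,  0, -2]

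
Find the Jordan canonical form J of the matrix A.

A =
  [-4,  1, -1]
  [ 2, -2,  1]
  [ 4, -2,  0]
J_3(-2)

The characteristic polynomial is
  det(x·I − A) = x^3 + 6*x^2 + 12*x + 8 = (x + 2)^3

Eigenvalues and multiplicities (the geometric multiplicity of λ is n − rank(A − λI), which equals the number of Jordan blocks for λ):
  λ = -2: algebraic multiplicity = 3, geometric multiplicity = 1

Determining the block sizes for each eigenvalue:
  λ = -2: one block (gm = 1), so the single block has size am = 3 → block sizes [3]

Assembling the blocks gives a Jordan form
J =
  [-2,  1,  0]
  [ 0, -2,  1]
  [ 0,  0, -2]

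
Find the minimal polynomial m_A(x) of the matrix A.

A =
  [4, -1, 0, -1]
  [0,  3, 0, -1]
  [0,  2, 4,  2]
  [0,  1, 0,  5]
x^2 - 8*x + 16

The characteristic polynomial is χ_A(x) = (x - 4)^4, so the eigenvalues are known. The minimal polynomial is
  m_A(x) = Π_λ (x − λ)^{k_λ}
where k_λ is the size of the *largest* Jordan block for λ (equivalently, the smallest k with (A − λI)^k v = 0 for every generalised eigenvector v of λ).

  λ = 4: largest Jordan block has size 2, contributing (x − 4)^2

So m_A(x) = (x - 4)^2 = x^2 - 8*x + 16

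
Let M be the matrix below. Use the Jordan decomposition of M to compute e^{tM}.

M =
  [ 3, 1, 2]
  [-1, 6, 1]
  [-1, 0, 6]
e^{tM} =
  [t^2*exp(5*t)/2 - 2*t*exp(5*t) + exp(5*t), -t^2*exp(5*t)/2 + t*exp(5*t), -t^2*exp(5*t)/2 + 2*t*exp(5*t)]
  [-t*exp(5*t), t*exp(5*t) + exp(5*t), t*exp(5*t)]
  [t^2*exp(5*t)/2 - t*exp(5*t), -t^2*exp(5*t)/2, -t^2*exp(5*t)/2 + t*exp(5*t) + exp(5*t)]

Strategy: write M = P · J · P⁻¹ where J is a Jordan canonical form, so e^{tM} = P · e^{tJ} · P⁻¹, and e^{tJ} can be computed block-by-block.

M has Jordan form
J =
  [5, 1, 0]
  [0, 5, 1]
  [0, 0, 5]
(up to reordering of blocks).

Per-block formulas:
  For a 3×3 Jordan block J_3(5): exp(t · J_3(5)) = e^(5t)·(I + t·N + (t^2/2)·N^2), where N is the 3×3 nilpotent shift.

After assembling e^{tJ} and conjugating by P, we get:

e^{tM} =
  [t^2*exp(5*t)/2 - 2*t*exp(5*t) + exp(5*t), -t^2*exp(5*t)/2 + t*exp(5*t), -t^2*exp(5*t)/2 + 2*t*exp(5*t)]
  [-t*exp(5*t), t*exp(5*t) + exp(5*t), t*exp(5*t)]
  [t^2*exp(5*t)/2 - t*exp(5*t), -t^2*exp(5*t)/2, -t^2*exp(5*t)/2 + t*exp(5*t) + exp(5*t)]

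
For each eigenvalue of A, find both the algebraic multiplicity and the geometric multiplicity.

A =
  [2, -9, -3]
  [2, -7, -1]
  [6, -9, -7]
λ = -4: alg = 3, geom = 2

Step 1 — factor the characteristic polynomial to read off the algebraic multiplicities:
  χ_A(x) = (x + 4)^3

Step 2 — compute geometric multiplicities via the rank-nullity identity g(λ) = n − rank(A − λI):
  rank(A − (-4)·I) = 1, so dim ker(A − (-4)·I) = n − 1 = 2

Summary:
  λ = -4: algebraic multiplicity = 3, geometric multiplicity = 2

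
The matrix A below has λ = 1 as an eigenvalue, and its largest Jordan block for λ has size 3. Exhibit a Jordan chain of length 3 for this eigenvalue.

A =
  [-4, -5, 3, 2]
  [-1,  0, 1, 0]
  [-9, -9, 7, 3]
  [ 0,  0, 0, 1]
A Jordan chain for λ = 1 of length 3:
v_1 = (3, -3, 0, 0)ᵀ
v_2 = (-5, -1, -9, 0)ᵀ
v_3 = (1, 0, 0, 0)ᵀ

Let N = A − (1)·I. We want v_3 with N^3 v_3 = 0 but N^2 v_3 ≠ 0; then v_{j-1} := N · v_j for j = 3, …, 2.

Pick v_3 = (1, 0, 0, 0)ᵀ.
Then v_2 = N · v_3 = (-5, -1, -9, 0)ᵀ.
Then v_1 = N · v_2 = (3, -3, 0, 0)ᵀ.

Sanity check: (A − (1)·I) v_1 = (0, 0, 0, 0)ᵀ = 0. ✓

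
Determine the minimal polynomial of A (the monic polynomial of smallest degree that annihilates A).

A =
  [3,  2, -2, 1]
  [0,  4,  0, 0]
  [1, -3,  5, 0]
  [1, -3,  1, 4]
x^3 - 12*x^2 + 48*x - 64

The characteristic polynomial is χ_A(x) = (x - 4)^4, so the eigenvalues are known. The minimal polynomial is
  m_A(x) = Π_λ (x − λ)^{k_λ}
where k_λ is the size of the *largest* Jordan block for λ (equivalently, the smallest k with (A − λI)^k v = 0 for every generalised eigenvector v of λ).

  λ = 4: largest Jordan block has size 3, contributing (x − 4)^3

So m_A(x) = (x - 4)^3 = x^3 - 12*x^2 + 48*x - 64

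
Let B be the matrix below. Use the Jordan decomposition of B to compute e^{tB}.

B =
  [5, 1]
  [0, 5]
e^{tB} =
  [exp(5*t), t*exp(5*t)]
  [0, exp(5*t)]

Strategy: write B = P · J · P⁻¹ where J is a Jordan canonical form, so e^{tB} = P · e^{tJ} · P⁻¹, and e^{tJ} can be computed block-by-block.

B has Jordan form
J =
  [5, 1]
  [0, 5]
(up to reordering of blocks).

Per-block formulas:
  For a 2×2 Jordan block J_2(5): exp(t · J_2(5)) = e^(5t)·(I + t·N), where N is the 2×2 nilpotent shift.

After assembling e^{tJ} and conjugating by P, we get:

e^{tB} =
  [exp(5*t), t*exp(5*t)]
  [0, exp(5*t)]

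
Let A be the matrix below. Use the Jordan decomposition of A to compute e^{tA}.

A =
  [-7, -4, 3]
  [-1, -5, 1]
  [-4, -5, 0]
e^{tA} =
  [t^2*exp(-4*t)/2 - 3*t*exp(-4*t) + exp(-4*t), t^2*exp(-4*t)/2 - 4*t*exp(-4*t), -t^2*exp(-4*t)/2 + 3*t*exp(-4*t)]
  [-t*exp(-4*t), -t*exp(-4*t) + exp(-4*t), t*exp(-4*t)]
  [t^2*exp(-4*t)/2 - 4*t*exp(-4*t), t^2*exp(-4*t)/2 - 5*t*exp(-4*t), -t^2*exp(-4*t)/2 + 4*t*exp(-4*t) + exp(-4*t)]

Strategy: write A = P · J · P⁻¹ where J is a Jordan canonical form, so e^{tA} = P · e^{tJ} · P⁻¹, and e^{tJ} can be computed block-by-block.

A has Jordan form
J =
  [-4,  1,  0]
  [ 0, -4,  1]
  [ 0,  0, -4]
(up to reordering of blocks).

Per-block formulas:
  For a 3×3 Jordan block J_3(-4): exp(t · J_3(-4)) = e^(-4t)·(I + t·N + (t^2/2)·N^2), where N is the 3×3 nilpotent shift.

After assembling e^{tJ} and conjugating by P, we get:

e^{tA} =
  [t^2*exp(-4*t)/2 - 3*t*exp(-4*t) + exp(-4*t), t^2*exp(-4*t)/2 - 4*t*exp(-4*t), -t^2*exp(-4*t)/2 + 3*t*exp(-4*t)]
  [-t*exp(-4*t), -t*exp(-4*t) + exp(-4*t), t*exp(-4*t)]
  [t^2*exp(-4*t)/2 - 4*t*exp(-4*t), t^2*exp(-4*t)/2 - 5*t*exp(-4*t), -t^2*exp(-4*t)/2 + 4*t*exp(-4*t) + exp(-4*t)]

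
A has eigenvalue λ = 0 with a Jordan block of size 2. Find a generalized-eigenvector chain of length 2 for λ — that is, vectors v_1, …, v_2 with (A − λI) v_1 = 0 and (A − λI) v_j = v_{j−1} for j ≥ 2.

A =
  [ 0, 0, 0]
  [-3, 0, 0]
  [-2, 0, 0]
A Jordan chain for λ = 0 of length 2:
v_1 = (0, -3, -2)ᵀ
v_2 = (1, 0, 0)ᵀ

Let N = A − (0)·I. We want v_2 with N^2 v_2 = 0 but N^1 v_2 ≠ 0; then v_{j-1} := N · v_j for j = 2, …, 2.

Pick v_2 = (1, 0, 0)ᵀ.
Then v_1 = N · v_2 = (0, -3, -2)ᵀ.

Sanity check: (A − (0)·I) v_1 = (0, 0, 0)ᵀ = 0. ✓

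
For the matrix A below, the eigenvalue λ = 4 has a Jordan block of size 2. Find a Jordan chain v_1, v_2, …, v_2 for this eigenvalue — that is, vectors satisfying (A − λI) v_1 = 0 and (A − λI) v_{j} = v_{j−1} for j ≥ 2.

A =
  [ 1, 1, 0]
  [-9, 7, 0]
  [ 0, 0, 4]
A Jordan chain for λ = 4 of length 2:
v_1 = (-3, -9, 0)ᵀ
v_2 = (1, 0, 0)ᵀ

Let N = A − (4)·I. We want v_2 with N^2 v_2 = 0 but N^1 v_2 ≠ 0; then v_{j-1} := N · v_j for j = 2, …, 2.

Pick v_2 = (1, 0, 0)ᵀ.
Then v_1 = N · v_2 = (-3, -9, 0)ᵀ.

Sanity check: (A − (4)·I) v_1 = (0, 0, 0)ᵀ = 0. ✓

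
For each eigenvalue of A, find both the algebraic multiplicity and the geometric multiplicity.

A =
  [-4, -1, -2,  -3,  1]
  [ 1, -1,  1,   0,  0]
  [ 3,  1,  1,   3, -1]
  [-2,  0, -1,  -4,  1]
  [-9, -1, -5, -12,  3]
λ = -1: alg = 5, geom = 2

Step 1 — factor the characteristic polynomial to read off the algebraic multiplicities:
  χ_A(x) = (x + 1)^5

Step 2 — compute geometric multiplicities via the rank-nullity identity g(λ) = n − rank(A − λI):
  rank(A − (-1)·I) = 3, so dim ker(A − (-1)·I) = n − 3 = 2

Summary:
  λ = -1: algebraic multiplicity = 5, geometric multiplicity = 2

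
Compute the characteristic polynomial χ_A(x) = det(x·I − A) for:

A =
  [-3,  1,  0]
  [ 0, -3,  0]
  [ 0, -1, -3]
x^3 + 9*x^2 + 27*x + 27

Expanding det(x·I − A) (e.g. by cofactor expansion or by noting that A is similar to its Jordan form J, which has the same characteristic polynomial as A) gives
  χ_A(x) = x^3 + 9*x^2 + 27*x + 27
which factors as (x + 3)^3. The eigenvalues (with algebraic multiplicities) are λ = -3 with multiplicity 3.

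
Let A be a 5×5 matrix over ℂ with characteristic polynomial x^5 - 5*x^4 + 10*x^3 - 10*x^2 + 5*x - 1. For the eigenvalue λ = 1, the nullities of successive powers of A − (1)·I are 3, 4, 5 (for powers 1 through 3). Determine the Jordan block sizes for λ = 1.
Block sizes for λ = 1: [3, 1, 1]

From the dimensions of kernels of powers, the number of Jordan blocks of size at least j is d_j − d_{j−1} where d_j = dim ker(N^j) (with d_0 = 0). Computing the differences gives [3, 1, 1].
The number of blocks of size exactly k is (#blocks of size ≥ k) − (#blocks of size ≥ k + 1), so the partition is: 2 block(s) of size 1, 1 block(s) of size 3.
In nonincreasing order the block sizes are [3, 1, 1].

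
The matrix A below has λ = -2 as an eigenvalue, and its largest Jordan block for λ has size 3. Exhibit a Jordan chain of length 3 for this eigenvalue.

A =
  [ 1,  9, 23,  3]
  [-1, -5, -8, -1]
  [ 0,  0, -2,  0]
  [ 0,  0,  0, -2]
A Jordan chain for λ = -2 of length 3:
v_1 = (-3, 1, 0, 0)ᵀ
v_2 = (23, -8, 0, 0)ᵀ
v_3 = (0, 0, 1, 0)ᵀ

Let N = A − (-2)·I. We want v_3 with N^3 v_3 = 0 but N^2 v_3 ≠ 0; then v_{j-1} := N · v_j for j = 3, …, 2.

Pick v_3 = (0, 0, 1, 0)ᵀ.
Then v_2 = N · v_3 = (23, -8, 0, 0)ᵀ.
Then v_1 = N · v_2 = (-3, 1, 0, 0)ᵀ.

Sanity check: (A − (-2)·I) v_1 = (0, 0, 0, 0)ᵀ = 0. ✓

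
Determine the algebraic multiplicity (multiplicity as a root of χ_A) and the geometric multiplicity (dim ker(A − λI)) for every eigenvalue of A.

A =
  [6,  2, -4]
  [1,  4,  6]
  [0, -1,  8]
λ = 6: alg = 3, geom = 1

Step 1 — factor the characteristic polynomial to read off the algebraic multiplicities:
  χ_A(x) = (x - 6)^3

Step 2 — compute geometric multiplicities via the rank-nullity identity g(λ) = n − rank(A − λI):
  rank(A − (6)·I) = 2, so dim ker(A − (6)·I) = n − 2 = 1

Summary:
  λ = 6: algebraic multiplicity = 3, geometric multiplicity = 1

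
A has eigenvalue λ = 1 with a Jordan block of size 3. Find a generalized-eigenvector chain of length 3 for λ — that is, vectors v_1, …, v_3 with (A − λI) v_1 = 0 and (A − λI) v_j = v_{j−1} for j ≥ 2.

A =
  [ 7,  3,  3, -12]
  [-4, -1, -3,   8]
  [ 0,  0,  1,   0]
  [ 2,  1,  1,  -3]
A Jordan chain for λ = 1 of length 3:
v_1 = (-3, 2, 0, -1)ᵀ
v_2 = (3, -3, 0, 1)ᵀ
v_3 = (0, 0, 1, 0)ᵀ

Let N = A − (1)·I. We want v_3 with N^3 v_3 = 0 but N^2 v_3 ≠ 0; then v_{j-1} := N · v_j for j = 3, …, 2.

Pick v_3 = (0, 0, 1, 0)ᵀ.
Then v_2 = N · v_3 = (3, -3, 0, 1)ᵀ.
Then v_1 = N · v_2 = (-3, 2, 0, -1)ᵀ.

Sanity check: (A − (1)·I) v_1 = (0, 0, 0, 0)ᵀ = 0. ✓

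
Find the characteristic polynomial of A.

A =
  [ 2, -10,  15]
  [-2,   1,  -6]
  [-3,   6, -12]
x^3 + 9*x^2 + 27*x + 27

Expanding det(x·I − A) (e.g. by cofactor expansion or by noting that A is similar to its Jordan form J, which has the same characteristic polynomial as A) gives
  χ_A(x) = x^3 + 9*x^2 + 27*x + 27
which factors as (x + 3)^3. The eigenvalues (with algebraic multiplicities) are λ = -3 with multiplicity 3.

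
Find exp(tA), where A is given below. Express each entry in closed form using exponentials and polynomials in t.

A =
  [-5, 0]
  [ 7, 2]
e^{tA} =
  [exp(-5*t), 0]
  [exp(2*t) - exp(-5*t), exp(2*t)]

Strategy: write A = P · J · P⁻¹ where J is a Jordan canonical form, so e^{tA} = P · e^{tJ} · P⁻¹, and e^{tJ} can be computed block-by-block.

A has Jordan form
J =
  [-5, 0]
  [ 0, 2]
(up to reordering of blocks).

Per-block formulas:
  For a 1×1 block at λ = 2: exp(t · [2]) = [e^(2t)].
  For a 1×1 block at λ = -5: exp(t · [-5]) = [e^(-5t)].

After assembling e^{tJ} and conjugating by P, we get:

e^{tA} =
  [exp(-5*t), 0]
  [exp(2*t) - exp(-5*t), exp(2*t)]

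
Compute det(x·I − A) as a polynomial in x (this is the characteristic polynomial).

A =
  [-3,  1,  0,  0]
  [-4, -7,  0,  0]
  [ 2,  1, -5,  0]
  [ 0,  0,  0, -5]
x^4 + 20*x^3 + 150*x^2 + 500*x + 625

Expanding det(x·I − A) (e.g. by cofactor expansion or by noting that A is similar to its Jordan form J, which has the same characteristic polynomial as A) gives
  χ_A(x) = x^4 + 20*x^3 + 150*x^2 + 500*x + 625
which factors as (x + 5)^4. The eigenvalues (with algebraic multiplicities) are λ = -5 with multiplicity 4.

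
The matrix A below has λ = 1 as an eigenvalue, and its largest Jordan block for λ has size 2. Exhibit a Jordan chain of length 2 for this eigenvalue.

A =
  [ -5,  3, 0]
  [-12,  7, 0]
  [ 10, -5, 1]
A Jordan chain for λ = 1 of length 2:
v_1 = (-6, -12, 10)ᵀ
v_2 = (1, 0, 0)ᵀ

Let N = A − (1)·I. We want v_2 with N^2 v_2 = 0 but N^1 v_2 ≠ 0; then v_{j-1} := N · v_j for j = 2, …, 2.

Pick v_2 = (1, 0, 0)ᵀ.
Then v_1 = N · v_2 = (-6, -12, 10)ᵀ.

Sanity check: (A − (1)·I) v_1 = (0, 0, 0)ᵀ = 0. ✓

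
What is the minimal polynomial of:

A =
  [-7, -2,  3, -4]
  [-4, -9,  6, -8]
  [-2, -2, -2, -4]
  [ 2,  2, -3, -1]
x^2 + 9*x + 20

The characteristic polynomial is χ_A(x) = (x + 4)*(x + 5)^3, so the eigenvalues are known. The minimal polynomial is
  m_A(x) = Π_λ (x − λ)^{k_λ}
where k_λ is the size of the *largest* Jordan block for λ (equivalently, the smallest k with (A − λI)^k v = 0 for every generalised eigenvector v of λ).

  λ = -5: largest Jordan block has size 1, contributing (x + 5)
  λ = -4: largest Jordan block has size 1, contributing (x + 4)

So m_A(x) = (x + 4)*(x + 5) = x^2 + 9*x + 20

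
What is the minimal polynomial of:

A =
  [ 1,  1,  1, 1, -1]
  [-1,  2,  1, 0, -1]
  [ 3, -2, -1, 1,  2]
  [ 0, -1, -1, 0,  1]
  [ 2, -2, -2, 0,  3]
x^2 - 2*x + 1

The characteristic polynomial is χ_A(x) = (x - 1)^5, so the eigenvalues are known. The minimal polynomial is
  m_A(x) = Π_λ (x − λ)^{k_λ}
where k_λ is the size of the *largest* Jordan block for λ (equivalently, the smallest k with (A − λI)^k v = 0 for every generalised eigenvector v of λ).

  λ = 1: largest Jordan block has size 2, contributing (x − 1)^2

So m_A(x) = (x - 1)^2 = x^2 - 2*x + 1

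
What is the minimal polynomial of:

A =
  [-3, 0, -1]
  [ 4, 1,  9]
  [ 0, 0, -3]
x^3 + 5*x^2 + 3*x - 9

The characteristic polynomial is χ_A(x) = (x - 1)*(x + 3)^2, so the eigenvalues are known. The minimal polynomial is
  m_A(x) = Π_λ (x − λ)^{k_λ}
where k_λ is the size of the *largest* Jordan block for λ (equivalently, the smallest k with (A − λI)^k v = 0 for every generalised eigenvector v of λ).

  λ = -3: largest Jordan block has size 2, contributing (x + 3)^2
  λ = 1: largest Jordan block has size 1, contributing (x − 1)

So m_A(x) = (x - 1)*(x + 3)^2 = x^3 + 5*x^2 + 3*x - 9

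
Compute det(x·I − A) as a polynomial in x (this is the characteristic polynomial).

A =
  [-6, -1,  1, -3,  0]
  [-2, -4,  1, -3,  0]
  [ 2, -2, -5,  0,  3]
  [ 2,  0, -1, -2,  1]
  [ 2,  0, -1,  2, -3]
x^5 + 20*x^4 + 160*x^3 + 640*x^2 + 1280*x + 1024

Expanding det(x·I − A) (e.g. by cofactor expansion or by noting that A is similar to its Jordan form J, which has the same characteristic polynomial as A) gives
  χ_A(x) = x^5 + 20*x^4 + 160*x^3 + 640*x^2 + 1280*x + 1024
which factors as (x + 4)^5. The eigenvalues (with algebraic multiplicities) are λ = -4 with multiplicity 5.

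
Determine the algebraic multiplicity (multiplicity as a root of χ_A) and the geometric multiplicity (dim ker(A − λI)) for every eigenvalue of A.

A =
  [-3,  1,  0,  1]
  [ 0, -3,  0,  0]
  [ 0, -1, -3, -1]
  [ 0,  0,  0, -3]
λ = -3: alg = 4, geom = 3

Step 1 — factor the characteristic polynomial to read off the algebraic multiplicities:
  χ_A(x) = (x + 3)^4

Step 2 — compute geometric multiplicities via the rank-nullity identity g(λ) = n − rank(A − λI):
  rank(A − (-3)·I) = 1, so dim ker(A − (-3)·I) = n − 1 = 3

Summary:
  λ = -3: algebraic multiplicity = 4, geometric multiplicity = 3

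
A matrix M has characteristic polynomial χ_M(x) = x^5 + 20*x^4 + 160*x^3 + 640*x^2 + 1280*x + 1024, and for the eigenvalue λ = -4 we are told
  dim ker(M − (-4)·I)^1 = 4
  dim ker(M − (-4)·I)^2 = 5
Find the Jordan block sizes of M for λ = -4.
Block sizes for λ = -4: [2, 1, 1, 1]

From the dimensions of kernels of powers, the number of Jordan blocks of size at least j is d_j − d_{j−1} where d_j = dim ker(N^j) (with d_0 = 0). Computing the differences gives [4, 1].
The number of blocks of size exactly k is (#blocks of size ≥ k) − (#blocks of size ≥ k + 1), so the partition is: 3 block(s) of size 1, 1 block(s) of size 2.
In nonincreasing order the block sizes are [2, 1, 1, 1].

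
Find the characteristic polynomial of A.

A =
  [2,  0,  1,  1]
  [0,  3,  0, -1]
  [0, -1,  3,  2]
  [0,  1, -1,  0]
x^4 - 8*x^3 + 24*x^2 - 32*x + 16

Expanding det(x·I − A) (e.g. by cofactor expansion or by noting that A is similar to its Jordan form J, which has the same characteristic polynomial as A) gives
  χ_A(x) = x^4 - 8*x^3 + 24*x^2 - 32*x + 16
which factors as (x - 2)^4. The eigenvalues (with algebraic multiplicities) are λ = 2 with multiplicity 4.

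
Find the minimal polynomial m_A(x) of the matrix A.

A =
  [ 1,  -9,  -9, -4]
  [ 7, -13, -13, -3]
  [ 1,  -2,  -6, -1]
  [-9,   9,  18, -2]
x^2 + 10*x + 25

The characteristic polynomial is χ_A(x) = (x + 5)^4, so the eigenvalues are known. The minimal polynomial is
  m_A(x) = Π_λ (x − λ)^{k_λ}
where k_λ is the size of the *largest* Jordan block for λ (equivalently, the smallest k with (A − λI)^k v = 0 for every generalised eigenvector v of λ).

  λ = -5: largest Jordan block has size 2, contributing (x + 5)^2

So m_A(x) = (x + 5)^2 = x^2 + 10*x + 25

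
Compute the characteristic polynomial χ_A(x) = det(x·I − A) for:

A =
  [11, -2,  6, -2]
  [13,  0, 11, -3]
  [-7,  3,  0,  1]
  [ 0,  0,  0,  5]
x^4 - 16*x^3 + 90*x^2 - 200*x + 125

Expanding det(x·I − A) (e.g. by cofactor expansion or by noting that A is similar to its Jordan form J, which has the same characteristic polynomial as A) gives
  χ_A(x) = x^4 - 16*x^3 + 90*x^2 - 200*x + 125
which factors as (x - 5)^3*(x - 1). The eigenvalues (with algebraic multiplicities) are λ = 1 with multiplicity 1, λ = 5 with multiplicity 3.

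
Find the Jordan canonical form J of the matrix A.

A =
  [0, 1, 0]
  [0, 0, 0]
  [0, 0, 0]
J_2(0) ⊕ J_1(0)

The characteristic polynomial is
  det(x·I − A) = x^3

Eigenvalues and multiplicities (the geometric multiplicity of λ is n − rank(A − λI), which equals the number of Jordan blocks for λ):
  λ = 0: algebraic multiplicity = 3, geometric multiplicity = 2

Determining the block sizes for each eigenvalue:
  λ = 0: 2 blocks summing to 3 forces exactly one block of size 2 and the rest size 1 → block sizes [2, 1]

Assembling the blocks gives a Jordan form
J =
  [0, 1, 0]
  [0, 0, 0]
  [0, 0, 0]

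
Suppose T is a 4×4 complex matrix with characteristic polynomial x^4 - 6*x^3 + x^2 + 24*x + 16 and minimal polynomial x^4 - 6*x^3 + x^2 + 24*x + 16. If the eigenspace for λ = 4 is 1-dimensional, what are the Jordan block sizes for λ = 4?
Block sizes for λ = 4: [2]

Step 1 — from the characteristic polynomial, algebraic multiplicity of λ = 4 is 2. From dim ker(T − (4)·I) = 1, there are exactly 1 Jordan blocks for λ = 4.
Step 2 — from the minimal polynomial, the factor (x − 4)^2 tells us the largest block for λ = 4 has size 2.
Step 3 — with total size 2, 1 blocks, and largest block 2, the block sizes (in nonincreasing order) are [2].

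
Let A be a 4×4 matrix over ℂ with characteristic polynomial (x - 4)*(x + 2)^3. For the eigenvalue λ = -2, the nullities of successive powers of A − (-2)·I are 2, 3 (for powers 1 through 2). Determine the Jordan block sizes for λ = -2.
Block sizes for λ = -2: [2, 1]

From the dimensions of kernels of powers, the number of Jordan blocks of size at least j is d_j − d_{j−1} where d_j = dim ker(N^j) (with d_0 = 0). Computing the differences gives [2, 1].
The number of blocks of size exactly k is (#blocks of size ≥ k) − (#blocks of size ≥ k + 1), so the partition is: 1 block(s) of size 1, 1 block(s) of size 2.
In nonincreasing order the block sizes are [2, 1].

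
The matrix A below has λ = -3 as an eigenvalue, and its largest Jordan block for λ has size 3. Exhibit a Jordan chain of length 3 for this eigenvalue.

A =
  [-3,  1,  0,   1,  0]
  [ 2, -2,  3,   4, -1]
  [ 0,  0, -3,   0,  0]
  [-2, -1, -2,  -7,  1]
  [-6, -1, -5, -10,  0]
A Jordan chain for λ = -3 of length 3:
v_1 = (1, 0, 0, 0, 2)ᵀ
v_2 = (0, 3, 0, -2, -5)ᵀ
v_3 = (0, 0, 1, 0, 0)ᵀ

Let N = A − (-3)·I. We want v_3 with N^3 v_3 = 0 but N^2 v_3 ≠ 0; then v_{j-1} := N · v_j for j = 3, …, 2.

Pick v_3 = (0, 0, 1, 0, 0)ᵀ.
Then v_2 = N · v_3 = (0, 3, 0, -2, -5)ᵀ.
Then v_1 = N · v_2 = (1, 0, 0, 0, 2)ᵀ.

Sanity check: (A − (-3)·I) v_1 = (0, 0, 0, 0, 0)ᵀ = 0. ✓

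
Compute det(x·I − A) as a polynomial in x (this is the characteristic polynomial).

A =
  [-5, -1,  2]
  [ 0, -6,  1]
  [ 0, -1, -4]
x^3 + 15*x^2 + 75*x + 125

Expanding det(x·I − A) (e.g. by cofactor expansion or by noting that A is similar to its Jordan form J, which has the same characteristic polynomial as A) gives
  χ_A(x) = x^3 + 15*x^2 + 75*x + 125
which factors as (x + 5)^3. The eigenvalues (with algebraic multiplicities) are λ = -5 with multiplicity 3.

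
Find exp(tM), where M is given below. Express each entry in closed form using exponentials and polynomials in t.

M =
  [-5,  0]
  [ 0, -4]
e^{tM} =
  [exp(-5*t), 0]
  [0, exp(-4*t)]

Strategy: write M = P · J · P⁻¹ where J is a Jordan canonical form, so e^{tM} = P · e^{tJ} · P⁻¹, and e^{tJ} can be computed block-by-block.

M has Jordan form
J =
  [-5,  0]
  [ 0, -4]
(up to reordering of blocks).

Per-block formulas:
  For a 1×1 block at λ = -5: exp(t · [-5]) = [e^(-5t)].
  For a 1×1 block at λ = -4: exp(t · [-4]) = [e^(-4t)].

After assembling e^{tJ} and conjugating by P, we get:

e^{tM} =
  [exp(-5*t), 0]
  [0, exp(-4*t)]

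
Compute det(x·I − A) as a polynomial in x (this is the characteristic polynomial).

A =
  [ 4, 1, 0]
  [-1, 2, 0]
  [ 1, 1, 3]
x^3 - 9*x^2 + 27*x - 27

Expanding det(x·I − A) (e.g. by cofactor expansion or by noting that A is similar to its Jordan form J, which has the same characteristic polynomial as A) gives
  χ_A(x) = x^3 - 9*x^2 + 27*x - 27
which factors as (x - 3)^3. The eigenvalues (with algebraic multiplicities) are λ = 3 with multiplicity 3.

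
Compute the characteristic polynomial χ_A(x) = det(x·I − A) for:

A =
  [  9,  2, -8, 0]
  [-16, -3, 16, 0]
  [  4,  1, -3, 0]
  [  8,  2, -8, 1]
x^4 - 4*x^3 + 6*x^2 - 4*x + 1

Expanding det(x·I − A) (e.g. by cofactor expansion or by noting that A is similar to its Jordan form J, which has the same characteristic polynomial as A) gives
  χ_A(x) = x^4 - 4*x^3 + 6*x^2 - 4*x + 1
which factors as (x - 1)^4. The eigenvalues (with algebraic multiplicities) are λ = 1 with multiplicity 4.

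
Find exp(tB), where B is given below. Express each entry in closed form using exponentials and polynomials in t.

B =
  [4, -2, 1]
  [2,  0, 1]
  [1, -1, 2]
e^{tB} =
  [t^2*exp(2*t)/2 + 2*t*exp(2*t) + exp(2*t), -t^2*exp(2*t)/2 - 2*t*exp(2*t), t*exp(2*t)]
  [t^2*exp(2*t)/2 + 2*t*exp(2*t), -t^2*exp(2*t)/2 - 2*t*exp(2*t) + exp(2*t), t*exp(2*t)]
  [t*exp(2*t), -t*exp(2*t), exp(2*t)]

Strategy: write B = P · J · P⁻¹ where J is a Jordan canonical form, so e^{tB} = P · e^{tJ} · P⁻¹, and e^{tJ} can be computed block-by-block.

B has Jordan form
J =
  [2, 1, 0]
  [0, 2, 1]
  [0, 0, 2]
(up to reordering of blocks).

Per-block formulas:
  For a 3×3 Jordan block J_3(2): exp(t · J_3(2)) = e^(2t)·(I + t·N + (t^2/2)·N^2), where N is the 3×3 nilpotent shift.

After assembling e^{tJ} and conjugating by P, we get:

e^{tB} =
  [t^2*exp(2*t)/2 + 2*t*exp(2*t) + exp(2*t), -t^2*exp(2*t)/2 - 2*t*exp(2*t), t*exp(2*t)]
  [t^2*exp(2*t)/2 + 2*t*exp(2*t), -t^2*exp(2*t)/2 - 2*t*exp(2*t) + exp(2*t), t*exp(2*t)]
  [t*exp(2*t), -t*exp(2*t), exp(2*t)]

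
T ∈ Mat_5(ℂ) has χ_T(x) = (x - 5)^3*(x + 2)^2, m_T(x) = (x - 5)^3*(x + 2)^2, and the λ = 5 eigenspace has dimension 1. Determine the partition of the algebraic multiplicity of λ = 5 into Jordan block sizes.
Block sizes for λ = 5: [3]

Step 1 — from the characteristic polynomial, algebraic multiplicity of λ = 5 is 3. From dim ker(T − (5)·I) = 1, there are exactly 1 Jordan blocks for λ = 5.
Step 2 — from the minimal polynomial, the factor (x − 5)^3 tells us the largest block for λ = 5 has size 3.
Step 3 — with total size 3, 1 blocks, and largest block 3, the block sizes (in nonincreasing order) are [3].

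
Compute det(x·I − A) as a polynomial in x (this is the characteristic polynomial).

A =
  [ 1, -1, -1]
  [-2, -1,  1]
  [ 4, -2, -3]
x^3 + 3*x^2 + 3*x + 1

Expanding det(x·I − A) (e.g. by cofactor expansion or by noting that A is similar to its Jordan form J, which has the same characteristic polynomial as A) gives
  χ_A(x) = x^3 + 3*x^2 + 3*x + 1
which factors as (x + 1)^3. The eigenvalues (with algebraic multiplicities) are λ = -1 with multiplicity 3.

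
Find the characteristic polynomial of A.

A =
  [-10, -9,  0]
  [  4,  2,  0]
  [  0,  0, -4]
x^3 + 12*x^2 + 48*x + 64

Expanding det(x·I − A) (e.g. by cofactor expansion or by noting that A is similar to its Jordan form J, which has the same characteristic polynomial as A) gives
  χ_A(x) = x^3 + 12*x^2 + 48*x + 64
which factors as (x + 4)^3. The eigenvalues (with algebraic multiplicities) are λ = -4 with multiplicity 3.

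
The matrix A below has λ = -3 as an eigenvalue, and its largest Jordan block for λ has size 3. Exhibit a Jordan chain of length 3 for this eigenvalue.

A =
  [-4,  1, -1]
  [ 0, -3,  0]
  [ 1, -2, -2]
A Jordan chain for λ = -3 of length 3:
v_1 = (1, 0, -1)ᵀ
v_2 = (1, 0, -2)ᵀ
v_3 = (0, 1, 0)ᵀ

Let N = A − (-3)·I. We want v_3 with N^3 v_3 = 0 but N^2 v_3 ≠ 0; then v_{j-1} := N · v_j for j = 3, …, 2.

Pick v_3 = (0, 1, 0)ᵀ.
Then v_2 = N · v_3 = (1, 0, -2)ᵀ.
Then v_1 = N · v_2 = (1, 0, -1)ᵀ.

Sanity check: (A − (-3)·I) v_1 = (0, 0, 0)ᵀ = 0. ✓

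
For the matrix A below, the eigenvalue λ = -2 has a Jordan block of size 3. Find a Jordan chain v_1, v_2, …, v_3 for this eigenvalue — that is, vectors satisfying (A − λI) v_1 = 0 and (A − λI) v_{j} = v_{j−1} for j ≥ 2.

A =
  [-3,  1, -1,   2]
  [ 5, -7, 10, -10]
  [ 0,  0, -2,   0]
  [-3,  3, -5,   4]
A Jordan chain for λ = -2 of length 3:
v_1 = (1, -5, 0, 3)ᵀ
v_2 = (-1, 10, 0, -5)ᵀ
v_3 = (0, 0, 1, 0)ᵀ

Let N = A − (-2)·I. We want v_3 with N^3 v_3 = 0 but N^2 v_3 ≠ 0; then v_{j-1} := N · v_j for j = 3, …, 2.

Pick v_3 = (0, 0, 1, 0)ᵀ.
Then v_2 = N · v_3 = (-1, 10, 0, -5)ᵀ.
Then v_1 = N · v_2 = (1, -5, 0, 3)ᵀ.

Sanity check: (A − (-2)·I) v_1 = (0, 0, 0, 0)ᵀ = 0. ✓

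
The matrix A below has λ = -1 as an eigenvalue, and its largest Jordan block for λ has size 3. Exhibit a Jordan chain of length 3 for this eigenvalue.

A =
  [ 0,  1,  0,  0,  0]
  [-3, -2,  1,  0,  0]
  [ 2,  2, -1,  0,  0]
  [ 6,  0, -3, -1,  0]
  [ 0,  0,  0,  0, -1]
A Jordan chain for λ = -1 of length 3:
v_1 = (-2, 2, -4, 0, 0)ᵀ
v_2 = (1, -3, 2, 6, 0)ᵀ
v_3 = (1, 0, 0, 0, 0)ᵀ

Let N = A − (-1)·I. We want v_3 with N^3 v_3 = 0 but N^2 v_3 ≠ 0; then v_{j-1} := N · v_j for j = 3, …, 2.

Pick v_3 = (1, 0, 0, 0, 0)ᵀ.
Then v_2 = N · v_3 = (1, -3, 2, 6, 0)ᵀ.
Then v_1 = N · v_2 = (-2, 2, -4, 0, 0)ᵀ.

Sanity check: (A − (-1)·I) v_1 = (0, 0, 0, 0, 0)ᵀ = 0. ✓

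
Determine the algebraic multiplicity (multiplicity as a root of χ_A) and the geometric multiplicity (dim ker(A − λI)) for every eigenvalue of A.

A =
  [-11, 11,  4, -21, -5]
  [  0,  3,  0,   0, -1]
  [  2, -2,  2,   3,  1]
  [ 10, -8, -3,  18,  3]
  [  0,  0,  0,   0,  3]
λ = 3: alg = 5, geom = 2

Step 1 — factor the characteristic polynomial to read off the algebraic multiplicities:
  χ_A(x) = (x - 3)^5

Step 2 — compute geometric multiplicities via the rank-nullity identity g(λ) = n − rank(A − λI):
  rank(A − (3)·I) = 3, so dim ker(A − (3)·I) = n − 3 = 2

Summary:
  λ = 3: algebraic multiplicity = 5, geometric multiplicity = 2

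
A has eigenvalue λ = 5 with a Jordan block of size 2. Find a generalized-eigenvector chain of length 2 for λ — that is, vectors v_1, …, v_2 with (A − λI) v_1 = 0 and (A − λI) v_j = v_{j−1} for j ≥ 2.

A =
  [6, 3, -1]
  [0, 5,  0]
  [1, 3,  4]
A Jordan chain for λ = 5 of length 2:
v_1 = (1, 0, 1)ᵀ
v_2 = (1, 0, 0)ᵀ

Let N = A − (5)·I. We want v_2 with N^2 v_2 = 0 but N^1 v_2 ≠ 0; then v_{j-1} := N · v_j for j = 2, …, 2.

Pick v_2 = (1, 0, 0)ᵀ.
Then v_1 = N · v_2 = (1, 0, 1)ᵀ.

Sanity check: (A − (5)·I) v_1 = (0, 0, 0)ᵀ = 0. ✓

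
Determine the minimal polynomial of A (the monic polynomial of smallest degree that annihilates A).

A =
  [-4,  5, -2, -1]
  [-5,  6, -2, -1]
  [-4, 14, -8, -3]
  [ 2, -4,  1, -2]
x^4 + 8*x^3 + 18*x^2 - 27

The characteristic polynomial is χ_A(x) = (x - 1)*(x + 3)^3, so the eigenvalues are known. The minimal polynomial is
  m_A(x) = Π_λ (x − λ)^{k_λ}
where k_λ is the size of the *largest* Jordan block for λ (equivalently, the smallest k with (A − λI)^k v = 0 for every generalised eigenvector v of λ).

  λ = -3: largest Jordan block has size 3, contributing (x + 3)^3
  λ = 1: largest Jordan block has size 1, contributing (x − 1)

So m_A(x) = (x - 1)*(x + 3)^3 = x^4 + 8*x^3 + 18*x^2 - 27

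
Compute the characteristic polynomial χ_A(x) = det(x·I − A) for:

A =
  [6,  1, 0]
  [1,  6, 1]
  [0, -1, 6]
x^3 - 18*x^2 + 108*x - 216

Expanding det(x·I − A) (e.g. by cofactor expansion or by noting that A is similar to its Jordan form J, which has the same characteristic polynomial as A) gives
  χ_A(x) = x^3 - 18*x^2 + 108*x - 216
which factors as (x - 6)^3. The eigenvalues (with algebraic multiplicities) are λ = 6 with multiplicity 3.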